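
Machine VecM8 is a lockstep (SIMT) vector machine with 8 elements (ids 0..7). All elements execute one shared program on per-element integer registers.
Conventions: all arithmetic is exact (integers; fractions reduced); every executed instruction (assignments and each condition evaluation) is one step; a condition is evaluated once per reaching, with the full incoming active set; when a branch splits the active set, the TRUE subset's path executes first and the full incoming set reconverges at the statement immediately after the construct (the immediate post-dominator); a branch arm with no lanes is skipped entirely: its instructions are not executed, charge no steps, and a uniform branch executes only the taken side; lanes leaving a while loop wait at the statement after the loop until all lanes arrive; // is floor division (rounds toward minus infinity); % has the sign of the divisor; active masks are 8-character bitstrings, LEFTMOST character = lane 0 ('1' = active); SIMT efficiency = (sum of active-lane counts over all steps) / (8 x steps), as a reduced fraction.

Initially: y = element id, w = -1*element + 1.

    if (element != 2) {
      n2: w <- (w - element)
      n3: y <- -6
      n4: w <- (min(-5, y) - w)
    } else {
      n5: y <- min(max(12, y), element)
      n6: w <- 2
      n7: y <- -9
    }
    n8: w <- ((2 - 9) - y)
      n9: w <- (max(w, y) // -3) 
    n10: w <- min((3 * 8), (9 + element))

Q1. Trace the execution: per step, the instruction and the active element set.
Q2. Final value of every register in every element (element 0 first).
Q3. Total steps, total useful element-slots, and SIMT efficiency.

step 0: eval (element != 2)          11111111
step 1: w <- (w - element)           11011111
step 2: y <- -6                      11011111
step 3: w <- (min(-5, y) - w)        11011111
step 4: y <- min(max(12, y), element) 00100000
step 5: w <- 2                       00100000
step 6: y <- -9                      00100000
step 7: w <- ((2 - 9) - y)           11111111
step 8: w <- (max(w, y) // -3)       11111111
step 9: w <- min((3 * 8), (9 + element)) 11111111

Answer: 10 steps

y: -6,-6,-9,-6,-6,-6,-6,-6
w: 9,10,11,12,13,14,15,16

steps = 10; useful = 56; efficiency = 56/80 = 7/10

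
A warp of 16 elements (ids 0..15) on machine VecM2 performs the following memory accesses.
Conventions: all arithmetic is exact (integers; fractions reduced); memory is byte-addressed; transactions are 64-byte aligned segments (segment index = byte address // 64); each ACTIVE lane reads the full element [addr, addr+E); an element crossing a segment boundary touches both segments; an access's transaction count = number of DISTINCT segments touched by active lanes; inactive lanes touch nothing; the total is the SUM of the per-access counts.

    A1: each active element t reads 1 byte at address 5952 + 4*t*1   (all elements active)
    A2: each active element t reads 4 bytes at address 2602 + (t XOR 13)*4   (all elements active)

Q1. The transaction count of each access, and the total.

A1: 1 transaction
A2: 2 transactions

Answer: 1,2; total 3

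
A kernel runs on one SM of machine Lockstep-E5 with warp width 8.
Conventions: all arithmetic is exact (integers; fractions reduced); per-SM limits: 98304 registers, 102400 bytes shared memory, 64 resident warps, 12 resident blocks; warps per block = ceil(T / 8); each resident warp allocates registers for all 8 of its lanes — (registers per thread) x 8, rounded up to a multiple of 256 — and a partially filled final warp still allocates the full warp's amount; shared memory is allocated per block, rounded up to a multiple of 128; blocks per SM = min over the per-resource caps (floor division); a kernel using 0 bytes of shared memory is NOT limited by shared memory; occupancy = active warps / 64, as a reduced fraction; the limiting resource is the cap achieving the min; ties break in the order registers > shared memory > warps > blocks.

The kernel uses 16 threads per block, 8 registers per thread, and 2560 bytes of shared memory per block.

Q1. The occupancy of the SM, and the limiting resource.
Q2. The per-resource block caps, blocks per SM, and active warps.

Answer: occupancy 3/8, limited by blocks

registers: 192 blocks
shared memory: 40 blocks
warps: 32 blocks
blocks: 12 blocks

Answer: 12 blocks, 24 active warps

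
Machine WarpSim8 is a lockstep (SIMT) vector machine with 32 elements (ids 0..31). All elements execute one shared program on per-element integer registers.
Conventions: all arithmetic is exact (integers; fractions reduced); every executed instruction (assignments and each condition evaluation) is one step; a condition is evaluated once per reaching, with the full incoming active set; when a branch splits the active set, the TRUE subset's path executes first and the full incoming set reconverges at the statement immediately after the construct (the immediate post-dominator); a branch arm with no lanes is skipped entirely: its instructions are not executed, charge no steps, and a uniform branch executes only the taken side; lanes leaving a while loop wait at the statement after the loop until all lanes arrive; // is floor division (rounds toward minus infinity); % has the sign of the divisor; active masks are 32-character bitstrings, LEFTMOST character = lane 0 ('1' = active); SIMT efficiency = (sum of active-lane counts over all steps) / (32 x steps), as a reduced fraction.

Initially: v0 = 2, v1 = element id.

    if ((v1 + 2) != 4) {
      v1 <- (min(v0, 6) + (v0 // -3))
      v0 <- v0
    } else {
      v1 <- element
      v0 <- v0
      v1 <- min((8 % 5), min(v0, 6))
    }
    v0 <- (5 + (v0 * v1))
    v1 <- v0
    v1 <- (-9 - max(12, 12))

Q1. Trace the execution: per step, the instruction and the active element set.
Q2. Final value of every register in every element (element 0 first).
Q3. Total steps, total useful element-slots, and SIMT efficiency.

step 0: eval ((v1 + 2) != 4)         11111111111111111111111111111111
step 1: v1 <- (min(v0, 6) + (v0 // -3)) 11011111111111111111111111111111
step 2: v0 <- v0                     11011111111111111111111111111111
step 3: v1 <- element                00100000000000000000000000000000
step 4: v0 <- v0                     00100000000000000000000000000000
step 5: v1 <- min((8 % 5), min(v0, 6)) 00100000000000000000000000000000
step 6: v0 <- (5 + (v0 * v1))        11111111111111111111111111111111
step 7: v1 <- v0                     11111111111111111111111111111111
step 8: v1 <- (-9 - max(12, 12))     11111111111111111111111111111111

Answer: 9 steps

v0: 7,7,9,7,7,7,7,7,7,7,7,7,7,7,7,7,7,7,7,7,7,7,7,7,7,7,7,7,7,7,7,7
v1: -21,-21,-21,-21,-21,-21,-21,-21,-21,-21,-21,-21,-21,-21,-21,-21,-21,-21,-21,-21,-21,-21,-21,-21,-21,-21,-21,-21,-21,-21,-21,-21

steps = 9; useful = 193; efficiency = 193/288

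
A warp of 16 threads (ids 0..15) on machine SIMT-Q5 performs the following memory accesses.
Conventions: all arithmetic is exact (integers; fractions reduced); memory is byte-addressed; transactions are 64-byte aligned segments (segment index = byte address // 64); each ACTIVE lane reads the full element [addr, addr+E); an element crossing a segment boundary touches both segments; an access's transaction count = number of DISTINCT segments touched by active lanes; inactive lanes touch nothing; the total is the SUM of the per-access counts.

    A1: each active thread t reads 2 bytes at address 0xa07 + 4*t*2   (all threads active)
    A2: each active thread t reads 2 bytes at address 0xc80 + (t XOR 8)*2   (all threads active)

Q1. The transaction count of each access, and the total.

A1: 3 transactions
A2: 1 transaction

Answer: 3,1; total 4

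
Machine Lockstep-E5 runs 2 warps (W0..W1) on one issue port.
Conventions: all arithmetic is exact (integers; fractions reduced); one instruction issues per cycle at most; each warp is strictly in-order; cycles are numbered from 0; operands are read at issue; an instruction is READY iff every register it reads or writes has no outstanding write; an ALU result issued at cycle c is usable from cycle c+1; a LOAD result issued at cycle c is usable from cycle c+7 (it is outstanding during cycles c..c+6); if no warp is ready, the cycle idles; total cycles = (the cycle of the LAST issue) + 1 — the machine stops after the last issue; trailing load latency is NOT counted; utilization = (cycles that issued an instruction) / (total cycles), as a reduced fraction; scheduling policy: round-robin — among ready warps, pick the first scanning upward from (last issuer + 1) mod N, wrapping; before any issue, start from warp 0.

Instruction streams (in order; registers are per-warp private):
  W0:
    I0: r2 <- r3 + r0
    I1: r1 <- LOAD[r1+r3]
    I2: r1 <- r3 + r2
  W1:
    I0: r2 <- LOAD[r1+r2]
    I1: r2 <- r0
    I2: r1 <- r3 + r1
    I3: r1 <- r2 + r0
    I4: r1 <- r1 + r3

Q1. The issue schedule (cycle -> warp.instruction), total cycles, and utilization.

cycle 0: W0.I0
cycle 1: W1.I0
cycle 2: W0.I1
cycle 3: idle
cycle 4: idle
cycle 5: idle
cycle 6: idle
cycle 7: idle
cycle 8: W1.I1
cycle 9: W0.I2
cycle 10: W1.I2
cycle 11: W1.I3
cycle 12: W1.I4

Answer: 13 cycles, utilization 8/13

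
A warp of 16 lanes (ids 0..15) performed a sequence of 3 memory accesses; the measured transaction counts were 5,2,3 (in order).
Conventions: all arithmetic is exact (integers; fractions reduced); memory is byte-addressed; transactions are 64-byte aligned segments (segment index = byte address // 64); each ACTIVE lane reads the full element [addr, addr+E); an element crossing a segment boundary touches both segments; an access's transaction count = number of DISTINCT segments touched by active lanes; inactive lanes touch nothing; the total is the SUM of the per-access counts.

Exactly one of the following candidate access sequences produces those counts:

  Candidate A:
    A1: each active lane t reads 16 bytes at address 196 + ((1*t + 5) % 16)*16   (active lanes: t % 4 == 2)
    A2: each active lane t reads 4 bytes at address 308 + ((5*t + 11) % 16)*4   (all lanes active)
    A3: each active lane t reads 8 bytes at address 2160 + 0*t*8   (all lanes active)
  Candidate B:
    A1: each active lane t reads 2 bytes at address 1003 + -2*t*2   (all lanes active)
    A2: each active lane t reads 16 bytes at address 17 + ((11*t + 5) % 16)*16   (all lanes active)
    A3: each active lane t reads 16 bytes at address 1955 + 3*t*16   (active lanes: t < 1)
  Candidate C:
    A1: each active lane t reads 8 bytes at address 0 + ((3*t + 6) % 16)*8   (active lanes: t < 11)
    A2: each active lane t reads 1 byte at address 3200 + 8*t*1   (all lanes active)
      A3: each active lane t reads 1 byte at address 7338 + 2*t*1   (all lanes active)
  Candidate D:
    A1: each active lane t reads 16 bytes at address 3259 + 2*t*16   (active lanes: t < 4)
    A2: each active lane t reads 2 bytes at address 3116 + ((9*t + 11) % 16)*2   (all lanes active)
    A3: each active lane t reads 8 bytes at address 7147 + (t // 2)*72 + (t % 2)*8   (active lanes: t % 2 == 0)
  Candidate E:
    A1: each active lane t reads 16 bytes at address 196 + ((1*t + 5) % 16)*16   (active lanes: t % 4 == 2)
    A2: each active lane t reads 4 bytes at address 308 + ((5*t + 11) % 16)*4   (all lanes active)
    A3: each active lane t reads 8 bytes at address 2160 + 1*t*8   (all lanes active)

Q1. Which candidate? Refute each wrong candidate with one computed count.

A: A3 gives 1 transaction, not 3
B: A1 gives 2 transactions, not 5
C: A1 gives 2 transactions, not 5
D: A1 gives 3 transactions, not 5
E: all counts match (5,2,3)

Answer: E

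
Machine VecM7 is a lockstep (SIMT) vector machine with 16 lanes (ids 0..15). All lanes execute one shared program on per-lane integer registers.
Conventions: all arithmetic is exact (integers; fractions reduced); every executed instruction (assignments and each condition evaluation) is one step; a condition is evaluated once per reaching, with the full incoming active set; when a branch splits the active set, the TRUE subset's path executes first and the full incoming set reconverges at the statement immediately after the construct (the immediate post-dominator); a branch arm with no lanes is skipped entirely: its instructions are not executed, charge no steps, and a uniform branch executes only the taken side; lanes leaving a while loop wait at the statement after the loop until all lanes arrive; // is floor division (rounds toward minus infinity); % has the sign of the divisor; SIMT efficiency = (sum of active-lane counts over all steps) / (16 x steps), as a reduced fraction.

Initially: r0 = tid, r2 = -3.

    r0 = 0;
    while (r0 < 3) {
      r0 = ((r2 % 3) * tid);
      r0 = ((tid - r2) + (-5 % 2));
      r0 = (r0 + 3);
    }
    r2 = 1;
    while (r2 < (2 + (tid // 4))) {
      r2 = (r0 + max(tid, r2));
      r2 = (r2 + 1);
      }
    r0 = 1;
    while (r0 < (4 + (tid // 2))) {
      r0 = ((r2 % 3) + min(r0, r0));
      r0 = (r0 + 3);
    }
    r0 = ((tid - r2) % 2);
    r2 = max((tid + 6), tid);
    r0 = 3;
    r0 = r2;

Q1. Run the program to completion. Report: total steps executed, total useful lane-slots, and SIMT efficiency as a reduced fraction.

Answer: 29 steps, 374 useful, 187/232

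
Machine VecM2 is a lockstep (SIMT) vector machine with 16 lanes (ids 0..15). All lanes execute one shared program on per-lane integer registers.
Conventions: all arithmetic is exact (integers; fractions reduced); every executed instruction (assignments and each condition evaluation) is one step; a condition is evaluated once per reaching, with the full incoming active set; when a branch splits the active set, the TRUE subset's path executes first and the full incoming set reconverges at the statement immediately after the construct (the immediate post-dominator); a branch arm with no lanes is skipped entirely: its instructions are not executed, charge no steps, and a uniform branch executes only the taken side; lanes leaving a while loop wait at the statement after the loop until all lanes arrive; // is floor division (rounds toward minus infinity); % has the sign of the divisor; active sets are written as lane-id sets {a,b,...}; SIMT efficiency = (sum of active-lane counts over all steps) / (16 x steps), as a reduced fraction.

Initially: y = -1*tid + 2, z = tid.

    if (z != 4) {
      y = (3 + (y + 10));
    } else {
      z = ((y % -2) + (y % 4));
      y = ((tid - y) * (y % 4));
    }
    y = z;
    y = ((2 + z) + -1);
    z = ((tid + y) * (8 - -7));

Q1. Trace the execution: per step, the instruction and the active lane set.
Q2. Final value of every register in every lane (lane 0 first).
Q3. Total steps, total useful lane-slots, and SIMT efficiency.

step 0: eval (z != 4)                {0,1,2,3,4,5,6,7,8,9,10,11,12,13,14,15}
step 1: y <- (3 + (y + 10))          {0,1,2,3,5,6,7,8,9,10,11,12,13,14,15}
step 2: z <- ((y % -2) + (y % 4))    {4}
step 3: y <- ((tid - y) * (y % 4))   {4}
step 4: y <- z                       {0,1,2,3,4,5,6,7,8,9,10,11,12,13,14,15}
step 5: y <- ((2 + z) + -1)          {0,1,2,3,4,5,6,7,8,9,10,11,12,13,14,15}
step 6: z <- ((tid + y) * (8 - -7))  {0,1,2,3,4,5,6,7,8,9,10,11,12,13,14,15}

Answer: 7 steps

y: 1,2,3,4,3,6,7,8,9,10,11,12,13,14,15,16
z: 15,45,75,105,105,165,195,225,255,285,315,345,375,405,435,465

steps = 7; useful = 81; efficiency = 81/112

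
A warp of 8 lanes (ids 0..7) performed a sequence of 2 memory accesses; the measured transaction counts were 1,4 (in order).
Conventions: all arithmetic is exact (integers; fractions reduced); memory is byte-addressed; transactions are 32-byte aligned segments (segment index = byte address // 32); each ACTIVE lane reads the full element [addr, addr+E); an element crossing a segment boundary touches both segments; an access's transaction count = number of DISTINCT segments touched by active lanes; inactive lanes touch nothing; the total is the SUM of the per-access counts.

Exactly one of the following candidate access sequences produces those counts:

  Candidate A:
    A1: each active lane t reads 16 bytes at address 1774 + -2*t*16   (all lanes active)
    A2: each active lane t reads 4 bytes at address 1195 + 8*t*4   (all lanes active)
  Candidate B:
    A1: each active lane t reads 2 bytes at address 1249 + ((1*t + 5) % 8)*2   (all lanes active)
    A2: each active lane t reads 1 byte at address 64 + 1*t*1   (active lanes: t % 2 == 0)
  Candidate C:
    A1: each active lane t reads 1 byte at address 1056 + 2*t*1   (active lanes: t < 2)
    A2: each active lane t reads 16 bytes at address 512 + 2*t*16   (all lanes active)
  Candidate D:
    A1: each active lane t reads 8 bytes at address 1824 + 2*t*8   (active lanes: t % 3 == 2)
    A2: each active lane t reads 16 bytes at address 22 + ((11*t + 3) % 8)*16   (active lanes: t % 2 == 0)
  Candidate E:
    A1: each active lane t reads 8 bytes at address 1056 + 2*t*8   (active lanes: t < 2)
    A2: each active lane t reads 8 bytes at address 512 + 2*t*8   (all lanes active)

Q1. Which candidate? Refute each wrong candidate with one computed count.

A: A1 gives 8 transactions, not 1
B: A2 gives 1 transaction, not 4
C: A2 gives 8 transactions, not 4
D: A1 gives 2 transactions, not 1
E: all counts match (1,4)

Answer: E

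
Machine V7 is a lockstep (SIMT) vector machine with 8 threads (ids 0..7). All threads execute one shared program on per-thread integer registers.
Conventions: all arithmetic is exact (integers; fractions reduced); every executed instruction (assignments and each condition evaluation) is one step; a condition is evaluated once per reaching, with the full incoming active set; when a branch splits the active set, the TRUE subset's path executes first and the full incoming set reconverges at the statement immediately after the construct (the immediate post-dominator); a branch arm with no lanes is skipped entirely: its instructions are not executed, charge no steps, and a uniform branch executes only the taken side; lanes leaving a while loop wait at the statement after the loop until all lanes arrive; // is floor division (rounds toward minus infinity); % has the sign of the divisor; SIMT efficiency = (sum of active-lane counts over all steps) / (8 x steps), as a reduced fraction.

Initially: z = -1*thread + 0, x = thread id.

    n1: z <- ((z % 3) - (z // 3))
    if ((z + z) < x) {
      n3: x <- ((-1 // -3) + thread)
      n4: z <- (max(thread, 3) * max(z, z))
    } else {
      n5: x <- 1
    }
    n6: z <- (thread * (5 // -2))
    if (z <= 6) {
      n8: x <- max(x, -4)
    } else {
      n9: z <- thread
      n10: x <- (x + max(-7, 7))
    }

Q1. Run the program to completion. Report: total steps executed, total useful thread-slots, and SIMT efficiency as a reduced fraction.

Answer: 8 steps, 50 useful, 25/32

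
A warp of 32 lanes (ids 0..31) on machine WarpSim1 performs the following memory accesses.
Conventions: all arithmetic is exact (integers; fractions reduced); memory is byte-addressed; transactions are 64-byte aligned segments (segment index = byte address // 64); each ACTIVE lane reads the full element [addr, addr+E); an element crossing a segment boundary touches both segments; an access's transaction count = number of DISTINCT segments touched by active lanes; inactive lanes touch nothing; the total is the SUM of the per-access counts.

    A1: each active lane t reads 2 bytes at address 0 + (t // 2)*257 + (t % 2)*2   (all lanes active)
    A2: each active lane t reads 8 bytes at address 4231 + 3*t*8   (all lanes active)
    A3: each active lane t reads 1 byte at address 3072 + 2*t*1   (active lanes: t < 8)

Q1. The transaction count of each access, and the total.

A1: 16 transactions
A2: 12 transactions
A3: 1 transaction

Answer: 16,12,1; total 29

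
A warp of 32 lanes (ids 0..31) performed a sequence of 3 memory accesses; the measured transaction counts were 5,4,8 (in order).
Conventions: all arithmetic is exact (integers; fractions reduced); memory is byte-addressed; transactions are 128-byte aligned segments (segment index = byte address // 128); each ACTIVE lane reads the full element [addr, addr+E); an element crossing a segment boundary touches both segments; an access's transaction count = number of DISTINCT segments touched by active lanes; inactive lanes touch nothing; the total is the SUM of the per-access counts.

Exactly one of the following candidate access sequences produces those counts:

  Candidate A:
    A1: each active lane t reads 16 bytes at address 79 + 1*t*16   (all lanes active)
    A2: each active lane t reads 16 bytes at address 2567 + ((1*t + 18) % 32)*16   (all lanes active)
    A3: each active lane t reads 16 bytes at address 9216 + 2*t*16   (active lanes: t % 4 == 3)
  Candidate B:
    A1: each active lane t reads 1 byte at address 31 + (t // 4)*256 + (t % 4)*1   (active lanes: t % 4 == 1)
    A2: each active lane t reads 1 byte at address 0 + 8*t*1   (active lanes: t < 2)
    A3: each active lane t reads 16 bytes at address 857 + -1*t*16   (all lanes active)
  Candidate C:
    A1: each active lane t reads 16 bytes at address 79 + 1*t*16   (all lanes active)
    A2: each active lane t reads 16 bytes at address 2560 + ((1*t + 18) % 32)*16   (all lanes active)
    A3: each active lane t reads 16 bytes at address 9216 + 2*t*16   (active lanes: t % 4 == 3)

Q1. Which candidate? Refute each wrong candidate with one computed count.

A: A2 gives 5 transactions, not 4
B: A1 gives 8 transactions, not 5
C: all counts match (5,4,8)

Answer: C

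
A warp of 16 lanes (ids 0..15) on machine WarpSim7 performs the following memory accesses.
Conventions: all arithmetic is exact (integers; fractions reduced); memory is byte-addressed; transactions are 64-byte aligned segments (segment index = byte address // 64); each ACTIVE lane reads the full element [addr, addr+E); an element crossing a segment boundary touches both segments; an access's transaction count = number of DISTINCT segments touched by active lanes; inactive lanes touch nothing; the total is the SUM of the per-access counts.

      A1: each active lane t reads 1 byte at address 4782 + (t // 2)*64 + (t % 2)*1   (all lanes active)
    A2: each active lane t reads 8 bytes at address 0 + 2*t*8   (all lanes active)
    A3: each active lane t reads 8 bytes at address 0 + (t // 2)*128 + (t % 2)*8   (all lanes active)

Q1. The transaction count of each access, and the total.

A1: 8 transactions
A2: 4 transactions
A3: 8 transactions

Answer: 8,4,8; total 20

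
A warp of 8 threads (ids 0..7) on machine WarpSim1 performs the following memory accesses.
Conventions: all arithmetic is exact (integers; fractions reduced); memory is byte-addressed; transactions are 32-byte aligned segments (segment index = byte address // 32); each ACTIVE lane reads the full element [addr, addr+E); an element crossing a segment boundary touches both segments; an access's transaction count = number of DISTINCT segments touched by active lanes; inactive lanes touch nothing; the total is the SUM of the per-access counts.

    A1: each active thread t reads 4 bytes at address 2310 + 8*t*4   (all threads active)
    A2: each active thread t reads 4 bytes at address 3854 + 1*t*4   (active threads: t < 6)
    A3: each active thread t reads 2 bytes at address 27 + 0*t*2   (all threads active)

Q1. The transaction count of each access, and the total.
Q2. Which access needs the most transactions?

A1: 8 transactions
A2: 2 transactions
A3: 1 transaction

Answer: 8,2,1; total 11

Answer: A1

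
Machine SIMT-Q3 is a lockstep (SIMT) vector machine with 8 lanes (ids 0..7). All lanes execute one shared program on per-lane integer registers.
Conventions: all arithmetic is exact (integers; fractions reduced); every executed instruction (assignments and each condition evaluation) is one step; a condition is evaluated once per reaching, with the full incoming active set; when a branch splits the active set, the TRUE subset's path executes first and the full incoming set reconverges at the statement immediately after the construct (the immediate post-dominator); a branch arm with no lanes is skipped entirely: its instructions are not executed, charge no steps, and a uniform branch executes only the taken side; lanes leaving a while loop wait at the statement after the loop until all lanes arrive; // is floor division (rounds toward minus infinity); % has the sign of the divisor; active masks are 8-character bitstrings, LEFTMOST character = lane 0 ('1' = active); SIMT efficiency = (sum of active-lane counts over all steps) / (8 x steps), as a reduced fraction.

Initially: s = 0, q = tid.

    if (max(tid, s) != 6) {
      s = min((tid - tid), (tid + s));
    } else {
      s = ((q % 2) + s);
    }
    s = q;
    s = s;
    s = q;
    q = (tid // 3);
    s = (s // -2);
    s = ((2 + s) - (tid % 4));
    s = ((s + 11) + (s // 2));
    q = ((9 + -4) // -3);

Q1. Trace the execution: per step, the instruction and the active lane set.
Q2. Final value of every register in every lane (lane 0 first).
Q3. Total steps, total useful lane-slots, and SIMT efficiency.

step 0: eval (max(tid, s) != 6)      11111111
step 1: s <- min((tid - tid), (tid + s)) 11111101
step 2: s <- ((q % 2) + s)           00000010
step 3: s <- q                       11111111
step 4: s <- s                       11111111
step 5: s <- q                       11111111
step 6: q <- (tid // 3)              11111111
step 7: s <- (s // -2)               11111111
step 8: s <- ((2 + s) - (tid % 4))   11111111
step 9: s <- ((s + 11) + (s // 2))   11111111
step 10: q <- ((9 + -4) // -3)        11111111

Answer: 11 steps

s: 14,11,9,6,11,8,6,3
q: -2,-2,-2,-2,-2,-2,-2,-2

steps = 11; useful = 80; efficiency = 80/88 = 10/11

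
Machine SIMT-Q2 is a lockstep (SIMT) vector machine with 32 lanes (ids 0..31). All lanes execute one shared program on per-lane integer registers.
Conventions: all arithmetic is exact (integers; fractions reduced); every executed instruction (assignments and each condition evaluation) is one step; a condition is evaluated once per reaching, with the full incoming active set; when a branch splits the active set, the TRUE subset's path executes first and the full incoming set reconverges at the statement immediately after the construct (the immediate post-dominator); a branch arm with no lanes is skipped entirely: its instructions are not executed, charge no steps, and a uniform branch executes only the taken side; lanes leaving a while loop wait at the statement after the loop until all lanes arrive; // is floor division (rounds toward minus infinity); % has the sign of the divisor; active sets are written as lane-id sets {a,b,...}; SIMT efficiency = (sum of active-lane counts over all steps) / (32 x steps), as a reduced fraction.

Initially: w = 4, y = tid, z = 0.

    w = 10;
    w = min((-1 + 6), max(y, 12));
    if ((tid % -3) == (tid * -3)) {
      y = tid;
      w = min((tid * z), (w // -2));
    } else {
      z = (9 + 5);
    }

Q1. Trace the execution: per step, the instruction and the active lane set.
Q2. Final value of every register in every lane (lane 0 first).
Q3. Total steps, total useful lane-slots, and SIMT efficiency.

step 0: w <- 10                      {0,1,2,3,4,5,6,7,8,9,10,11,12,13,14,15,16,17,18,19,20,21,22,23,24,25,26,27,28,29,30,31}
step 1: w <- min((-1 + 6), max(y, 12)) {0,1,2,3,4,5,6,7,8,9,10,11,12,13,14,15,16,17,18,19,20,21,22,23,24,25,26,27,28,29,30,31}
step 2: eval ((tid % -3) == (tid * -3)) {0,1,2,3,4,5,6,7,8,9,10,11,12,13,14,15,16,17,18,19,20,21,22,23,24,25,26,27,28,29,30,31}
step 3: y <- tid                     {0}
step 4: w <- min((tid * z), (w // -2)) {0}
step 5: z <- (9 + 5)                 {1,2,3,4,5,6,7,8,9,10,11,12,13,14,15,16,17,18,19,20,21,22,23,24,25,26,27,28,29,30,31}

Answer: 6 steps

w: -3,5,5,5,5,5,5,5,5,5,5,5,5,5,5,5,5,5,5,5,5,5,5,5,5,5,5,5,5,5,5,5
y: 0,1,2,3,4,5,6,7,8,9,10,11,12,13,14,15,16,17,18,19,20,21,22,23,24,25,26,27,28,29,30,31
z: 0,14,14,14,14,14,14,14,14,14,14,14,14,14,14,14,14,14,14,14,14,14,14,14,14,14,14,14,14,14,14,14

steps = 6; useful = 129; efficiency = 129/192 = 43/64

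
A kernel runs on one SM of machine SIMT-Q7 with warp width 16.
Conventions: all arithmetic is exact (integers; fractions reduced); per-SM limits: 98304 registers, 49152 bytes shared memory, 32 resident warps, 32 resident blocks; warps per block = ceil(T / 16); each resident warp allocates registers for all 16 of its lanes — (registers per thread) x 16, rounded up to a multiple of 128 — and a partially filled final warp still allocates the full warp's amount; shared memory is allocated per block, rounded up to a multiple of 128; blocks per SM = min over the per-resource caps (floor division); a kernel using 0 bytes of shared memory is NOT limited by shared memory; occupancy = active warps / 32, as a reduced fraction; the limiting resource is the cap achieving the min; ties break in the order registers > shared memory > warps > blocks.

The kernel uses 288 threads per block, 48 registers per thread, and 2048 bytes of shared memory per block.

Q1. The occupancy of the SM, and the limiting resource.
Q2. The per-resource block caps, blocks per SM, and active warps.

Answer: occupancy 9/16, limited by warps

registers: 7 blocks
shared memory: 24 blocks
warps: 1 block
blocks: 32 blocks

Answer: 1 block, 18 active warps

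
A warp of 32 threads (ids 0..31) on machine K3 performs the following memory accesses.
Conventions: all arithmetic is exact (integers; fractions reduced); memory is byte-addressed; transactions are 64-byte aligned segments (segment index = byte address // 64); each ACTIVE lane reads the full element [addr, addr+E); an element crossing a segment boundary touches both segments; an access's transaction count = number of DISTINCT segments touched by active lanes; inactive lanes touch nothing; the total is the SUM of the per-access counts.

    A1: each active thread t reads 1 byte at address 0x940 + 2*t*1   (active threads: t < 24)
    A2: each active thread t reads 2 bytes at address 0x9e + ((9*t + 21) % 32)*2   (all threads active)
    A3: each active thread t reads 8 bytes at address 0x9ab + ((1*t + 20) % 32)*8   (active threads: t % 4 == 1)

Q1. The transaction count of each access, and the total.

A1: 1 transaction
A2: 2 transactions
A3: 5 transactions

Answer: 1,2,5; total 8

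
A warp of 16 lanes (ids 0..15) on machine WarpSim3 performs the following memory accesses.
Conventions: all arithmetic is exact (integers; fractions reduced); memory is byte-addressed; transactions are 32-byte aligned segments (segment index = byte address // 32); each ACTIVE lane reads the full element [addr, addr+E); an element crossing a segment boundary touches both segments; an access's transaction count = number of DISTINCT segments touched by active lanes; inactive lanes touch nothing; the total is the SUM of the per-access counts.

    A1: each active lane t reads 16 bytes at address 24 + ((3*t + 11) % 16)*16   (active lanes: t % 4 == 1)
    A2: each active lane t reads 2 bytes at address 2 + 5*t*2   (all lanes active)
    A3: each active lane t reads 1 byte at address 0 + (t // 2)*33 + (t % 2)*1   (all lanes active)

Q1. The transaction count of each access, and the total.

A1: 8 transactions
A2: 5 transactions
A3: 8 transactions

Answer: 8,5,8; total 21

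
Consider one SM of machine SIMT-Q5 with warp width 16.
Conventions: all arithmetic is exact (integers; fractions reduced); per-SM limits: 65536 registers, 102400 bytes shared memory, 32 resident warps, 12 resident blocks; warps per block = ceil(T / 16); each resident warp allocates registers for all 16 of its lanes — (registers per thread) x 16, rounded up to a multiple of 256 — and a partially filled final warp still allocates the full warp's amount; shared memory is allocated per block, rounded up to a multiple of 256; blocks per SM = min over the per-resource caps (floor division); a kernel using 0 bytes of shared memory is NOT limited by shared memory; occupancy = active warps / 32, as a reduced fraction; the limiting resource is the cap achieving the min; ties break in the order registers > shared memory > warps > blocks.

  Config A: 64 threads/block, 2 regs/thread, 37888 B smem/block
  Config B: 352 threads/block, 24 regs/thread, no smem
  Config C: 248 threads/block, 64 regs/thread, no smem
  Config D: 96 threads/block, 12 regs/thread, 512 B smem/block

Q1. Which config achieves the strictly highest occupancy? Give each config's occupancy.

occupancies: A 1/4, B 11/16, C 1, D 15/16

Answer: C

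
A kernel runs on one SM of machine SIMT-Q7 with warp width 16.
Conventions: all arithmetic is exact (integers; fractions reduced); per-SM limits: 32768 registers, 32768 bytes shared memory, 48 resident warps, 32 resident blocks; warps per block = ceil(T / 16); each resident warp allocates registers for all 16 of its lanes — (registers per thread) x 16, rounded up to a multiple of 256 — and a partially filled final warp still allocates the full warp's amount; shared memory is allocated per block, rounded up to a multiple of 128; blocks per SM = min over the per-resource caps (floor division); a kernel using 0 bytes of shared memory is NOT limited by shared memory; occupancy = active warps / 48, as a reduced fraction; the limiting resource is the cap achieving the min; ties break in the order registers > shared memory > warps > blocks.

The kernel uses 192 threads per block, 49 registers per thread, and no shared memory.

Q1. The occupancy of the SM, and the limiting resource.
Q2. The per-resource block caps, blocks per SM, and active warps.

Answer: occupancy 1/2, limited by registers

registers: 2 blocks
shared memory: no limit (kernel uses none)
warps: 4 blocks
blocks: 32 blocks

Answer: 2 blocks, 24 active warps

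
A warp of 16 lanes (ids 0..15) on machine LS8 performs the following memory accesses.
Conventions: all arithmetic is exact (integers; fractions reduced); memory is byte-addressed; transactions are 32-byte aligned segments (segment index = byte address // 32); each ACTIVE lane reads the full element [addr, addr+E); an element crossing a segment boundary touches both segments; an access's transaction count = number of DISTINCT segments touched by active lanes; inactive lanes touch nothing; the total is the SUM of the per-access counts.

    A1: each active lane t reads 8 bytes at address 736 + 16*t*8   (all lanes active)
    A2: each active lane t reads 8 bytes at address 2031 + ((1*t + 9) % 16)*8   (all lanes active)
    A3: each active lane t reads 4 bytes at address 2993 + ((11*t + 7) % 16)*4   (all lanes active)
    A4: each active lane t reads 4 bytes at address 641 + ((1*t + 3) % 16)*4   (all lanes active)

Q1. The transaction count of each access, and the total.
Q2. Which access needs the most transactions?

A1: 16 transactions
A2: 5 transactions
A3: 3 transactions
A4: 3 transactions

Answer: 16,5,3,3; total 27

Answer: A1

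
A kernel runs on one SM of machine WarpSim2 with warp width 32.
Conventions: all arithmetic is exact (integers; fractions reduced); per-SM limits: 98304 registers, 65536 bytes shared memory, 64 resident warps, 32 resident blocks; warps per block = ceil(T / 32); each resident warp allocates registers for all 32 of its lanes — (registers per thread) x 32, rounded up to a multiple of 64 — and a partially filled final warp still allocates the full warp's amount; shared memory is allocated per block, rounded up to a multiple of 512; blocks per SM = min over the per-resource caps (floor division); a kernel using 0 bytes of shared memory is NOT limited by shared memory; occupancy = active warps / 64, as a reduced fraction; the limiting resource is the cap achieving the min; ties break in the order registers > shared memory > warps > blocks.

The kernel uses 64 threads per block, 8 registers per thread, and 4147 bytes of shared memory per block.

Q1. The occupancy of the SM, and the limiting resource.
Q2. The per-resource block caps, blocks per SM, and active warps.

Answer: occupancy 7/16, limited by shared memory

registers: 192 blocks
shared memory: 14 blocks
warps: 32 blocks
blocks: 32 blocks

Answer: 14 blocks, 28 active warps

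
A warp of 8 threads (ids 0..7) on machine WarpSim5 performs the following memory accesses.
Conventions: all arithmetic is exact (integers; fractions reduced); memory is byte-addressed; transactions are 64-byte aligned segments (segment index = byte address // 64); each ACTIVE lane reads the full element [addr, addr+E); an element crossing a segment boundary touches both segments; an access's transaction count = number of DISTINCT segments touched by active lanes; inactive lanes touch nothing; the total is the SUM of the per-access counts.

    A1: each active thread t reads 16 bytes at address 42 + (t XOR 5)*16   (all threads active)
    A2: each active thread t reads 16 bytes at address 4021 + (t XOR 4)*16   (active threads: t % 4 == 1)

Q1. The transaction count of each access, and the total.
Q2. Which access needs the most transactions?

A1: 3 transactions
A2: 2 transactions

Answer: 3,2; total 5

Answer: A1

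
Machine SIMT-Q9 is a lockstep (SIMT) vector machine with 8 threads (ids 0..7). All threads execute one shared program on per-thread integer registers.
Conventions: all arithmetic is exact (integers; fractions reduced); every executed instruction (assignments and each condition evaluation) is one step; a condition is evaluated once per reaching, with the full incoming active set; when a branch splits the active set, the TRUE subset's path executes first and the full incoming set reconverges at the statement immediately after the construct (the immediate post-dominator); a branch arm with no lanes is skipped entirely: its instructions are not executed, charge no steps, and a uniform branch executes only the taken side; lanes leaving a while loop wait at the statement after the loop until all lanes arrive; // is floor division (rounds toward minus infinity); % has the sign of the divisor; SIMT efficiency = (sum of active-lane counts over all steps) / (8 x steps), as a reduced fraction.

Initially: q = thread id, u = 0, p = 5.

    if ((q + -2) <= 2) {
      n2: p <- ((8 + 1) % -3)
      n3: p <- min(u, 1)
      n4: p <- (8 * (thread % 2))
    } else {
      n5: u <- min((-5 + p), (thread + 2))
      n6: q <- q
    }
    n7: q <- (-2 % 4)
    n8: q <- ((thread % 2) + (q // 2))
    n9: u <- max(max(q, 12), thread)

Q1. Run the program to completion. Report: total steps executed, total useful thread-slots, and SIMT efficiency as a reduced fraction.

Answer: 9 steps, 53 useful, 53/72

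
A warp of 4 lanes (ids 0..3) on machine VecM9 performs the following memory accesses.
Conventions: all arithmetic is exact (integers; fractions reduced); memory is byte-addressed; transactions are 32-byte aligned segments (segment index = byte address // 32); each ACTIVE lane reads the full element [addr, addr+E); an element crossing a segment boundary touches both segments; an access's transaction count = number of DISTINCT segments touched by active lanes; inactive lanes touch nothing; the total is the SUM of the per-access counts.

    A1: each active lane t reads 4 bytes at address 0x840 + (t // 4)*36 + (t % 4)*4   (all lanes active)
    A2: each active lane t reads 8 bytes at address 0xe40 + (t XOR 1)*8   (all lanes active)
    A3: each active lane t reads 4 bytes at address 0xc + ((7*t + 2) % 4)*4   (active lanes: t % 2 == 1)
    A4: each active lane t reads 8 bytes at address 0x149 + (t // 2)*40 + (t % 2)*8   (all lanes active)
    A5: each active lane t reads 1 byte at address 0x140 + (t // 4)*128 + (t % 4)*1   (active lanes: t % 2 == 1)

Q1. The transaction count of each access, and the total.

A1: 1 transaction
A2: 1 transaction
A3: 1 transaction
A4: 3 transactions
A5: 1 transaction

Answer: 1,1,1,3,1; total 7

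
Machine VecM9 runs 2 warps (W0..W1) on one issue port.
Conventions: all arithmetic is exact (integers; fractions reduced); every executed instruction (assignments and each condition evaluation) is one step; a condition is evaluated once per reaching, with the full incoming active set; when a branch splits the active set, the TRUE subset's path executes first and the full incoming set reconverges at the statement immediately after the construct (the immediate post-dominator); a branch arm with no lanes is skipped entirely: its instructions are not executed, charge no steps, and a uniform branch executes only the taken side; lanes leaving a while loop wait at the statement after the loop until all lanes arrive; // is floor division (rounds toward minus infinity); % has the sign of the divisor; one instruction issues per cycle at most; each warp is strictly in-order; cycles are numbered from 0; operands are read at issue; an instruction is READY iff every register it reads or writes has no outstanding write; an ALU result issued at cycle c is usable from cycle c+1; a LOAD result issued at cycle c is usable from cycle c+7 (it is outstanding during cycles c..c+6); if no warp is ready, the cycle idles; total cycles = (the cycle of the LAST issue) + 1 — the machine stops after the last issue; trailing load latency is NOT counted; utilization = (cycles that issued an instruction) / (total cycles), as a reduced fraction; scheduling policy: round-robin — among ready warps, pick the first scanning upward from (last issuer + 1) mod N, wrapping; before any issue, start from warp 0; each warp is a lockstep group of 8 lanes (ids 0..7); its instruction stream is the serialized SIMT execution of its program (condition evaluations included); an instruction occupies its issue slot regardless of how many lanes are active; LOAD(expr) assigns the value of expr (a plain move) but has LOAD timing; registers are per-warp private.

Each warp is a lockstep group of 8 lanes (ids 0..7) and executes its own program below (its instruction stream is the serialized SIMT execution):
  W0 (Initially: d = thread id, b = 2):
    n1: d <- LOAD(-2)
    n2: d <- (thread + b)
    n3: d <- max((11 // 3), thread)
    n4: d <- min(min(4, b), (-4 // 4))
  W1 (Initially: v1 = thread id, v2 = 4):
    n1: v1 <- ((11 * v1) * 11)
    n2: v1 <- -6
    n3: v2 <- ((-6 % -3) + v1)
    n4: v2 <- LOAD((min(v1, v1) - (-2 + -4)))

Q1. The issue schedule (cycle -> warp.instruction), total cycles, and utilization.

cycle 0: W0.I0
cycle 1: W1.I0
cycle 2: W1.I1
cycle 3: W1.I2
cycle 4: W1.I3
cycle 5: idle
cycle 6: idle
cycle 7: W0.I1
cycle 8: W0.I2
cycle 9: W0.I3

Answer: 10 cycles, utilization 4/5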